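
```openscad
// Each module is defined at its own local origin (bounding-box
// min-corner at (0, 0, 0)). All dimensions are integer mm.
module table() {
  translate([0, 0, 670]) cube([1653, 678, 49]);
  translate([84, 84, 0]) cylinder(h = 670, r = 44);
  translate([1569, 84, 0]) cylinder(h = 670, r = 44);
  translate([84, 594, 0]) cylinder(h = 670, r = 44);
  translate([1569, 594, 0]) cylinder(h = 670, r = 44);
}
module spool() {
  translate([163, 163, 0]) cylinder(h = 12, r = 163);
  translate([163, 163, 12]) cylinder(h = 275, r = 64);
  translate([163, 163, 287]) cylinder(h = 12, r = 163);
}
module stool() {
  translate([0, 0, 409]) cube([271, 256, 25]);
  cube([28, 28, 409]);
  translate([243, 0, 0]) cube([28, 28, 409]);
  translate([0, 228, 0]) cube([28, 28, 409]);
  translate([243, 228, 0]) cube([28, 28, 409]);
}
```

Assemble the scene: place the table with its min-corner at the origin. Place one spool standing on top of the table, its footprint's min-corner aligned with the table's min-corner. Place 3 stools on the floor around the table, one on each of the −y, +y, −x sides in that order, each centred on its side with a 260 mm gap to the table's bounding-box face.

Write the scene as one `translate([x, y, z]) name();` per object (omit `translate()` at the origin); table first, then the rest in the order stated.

table();
translate([0, 0, 719]) spool();
translate([691, -516, 0]) stool();
translate([691, 938, 0]) stool();
translate([-531, 211, 0]) stool();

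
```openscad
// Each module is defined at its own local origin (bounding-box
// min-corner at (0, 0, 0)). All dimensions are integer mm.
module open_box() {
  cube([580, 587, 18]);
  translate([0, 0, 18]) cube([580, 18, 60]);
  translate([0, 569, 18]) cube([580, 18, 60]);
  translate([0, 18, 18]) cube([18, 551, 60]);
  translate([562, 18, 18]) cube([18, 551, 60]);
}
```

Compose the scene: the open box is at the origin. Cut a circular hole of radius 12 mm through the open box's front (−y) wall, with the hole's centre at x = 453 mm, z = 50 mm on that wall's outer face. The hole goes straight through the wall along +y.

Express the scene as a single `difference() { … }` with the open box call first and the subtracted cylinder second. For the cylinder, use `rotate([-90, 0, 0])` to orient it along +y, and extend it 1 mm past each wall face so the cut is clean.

difference() {
  open_box();
  translate([453, -1, 50]) rotate([-90, 0, 0]) cylinder(h = 20, r = 12);
}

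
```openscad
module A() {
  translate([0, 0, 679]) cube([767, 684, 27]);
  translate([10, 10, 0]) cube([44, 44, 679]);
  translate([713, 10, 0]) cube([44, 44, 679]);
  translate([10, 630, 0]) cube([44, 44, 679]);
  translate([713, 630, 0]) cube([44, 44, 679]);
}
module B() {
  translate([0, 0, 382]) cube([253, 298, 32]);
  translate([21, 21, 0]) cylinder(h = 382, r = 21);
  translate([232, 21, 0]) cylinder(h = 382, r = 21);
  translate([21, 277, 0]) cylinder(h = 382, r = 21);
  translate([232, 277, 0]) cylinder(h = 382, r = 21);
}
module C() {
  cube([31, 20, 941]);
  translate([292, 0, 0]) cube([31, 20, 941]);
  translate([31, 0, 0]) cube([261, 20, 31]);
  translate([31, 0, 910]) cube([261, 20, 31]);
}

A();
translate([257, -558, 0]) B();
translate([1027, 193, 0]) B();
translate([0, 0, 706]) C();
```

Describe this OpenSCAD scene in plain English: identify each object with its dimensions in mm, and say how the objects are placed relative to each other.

A is a table: top 767 mm (x) × 684 mm (y), 27 mm thick, upper face at z = 706 mm, on four 44×44 mm square legs, each inset 10 mm from the nearest pair of top edges, running from z = 0 to the bottom of the top.

B is a simple wooden stool: a rectangular seat 253 mm (x) by 298 mm (y), 32 mm thick, top face at z = 414 mm, on four round legs, each 42 mm in diameter. The legs rest on z = 0, each leg's axis is inset half a diameter from the nearest pair of seat edges (so the leg's bounding box is flush with the corner).

C is a picture frame with a 261×879 mm rectangular opening (x by z) and a uniform 31 mm border on every side. Frame depth is 20 mm along y. It is built from two vertical stiles running the full outside height and two horizontal rails spanning the gap between the stiles.

Two stools sit around the table at the −y, +x sides. The picture frame is on top of the table.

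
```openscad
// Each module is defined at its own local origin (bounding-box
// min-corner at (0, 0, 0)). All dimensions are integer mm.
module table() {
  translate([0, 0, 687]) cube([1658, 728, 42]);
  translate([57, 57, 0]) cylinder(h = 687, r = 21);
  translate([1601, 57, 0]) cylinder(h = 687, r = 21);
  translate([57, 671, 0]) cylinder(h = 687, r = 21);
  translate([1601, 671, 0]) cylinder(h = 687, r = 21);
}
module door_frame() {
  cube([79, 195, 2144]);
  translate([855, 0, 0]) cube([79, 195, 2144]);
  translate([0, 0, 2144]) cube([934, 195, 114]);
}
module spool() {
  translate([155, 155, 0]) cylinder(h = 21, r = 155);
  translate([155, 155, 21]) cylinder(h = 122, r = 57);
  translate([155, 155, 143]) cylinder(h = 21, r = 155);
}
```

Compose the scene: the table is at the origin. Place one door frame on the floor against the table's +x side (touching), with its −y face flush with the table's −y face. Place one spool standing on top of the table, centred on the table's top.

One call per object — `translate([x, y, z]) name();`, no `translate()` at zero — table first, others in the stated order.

table();
translate([1658, 0, 0]) door_frame();
translate([674, 209, 729]) spool();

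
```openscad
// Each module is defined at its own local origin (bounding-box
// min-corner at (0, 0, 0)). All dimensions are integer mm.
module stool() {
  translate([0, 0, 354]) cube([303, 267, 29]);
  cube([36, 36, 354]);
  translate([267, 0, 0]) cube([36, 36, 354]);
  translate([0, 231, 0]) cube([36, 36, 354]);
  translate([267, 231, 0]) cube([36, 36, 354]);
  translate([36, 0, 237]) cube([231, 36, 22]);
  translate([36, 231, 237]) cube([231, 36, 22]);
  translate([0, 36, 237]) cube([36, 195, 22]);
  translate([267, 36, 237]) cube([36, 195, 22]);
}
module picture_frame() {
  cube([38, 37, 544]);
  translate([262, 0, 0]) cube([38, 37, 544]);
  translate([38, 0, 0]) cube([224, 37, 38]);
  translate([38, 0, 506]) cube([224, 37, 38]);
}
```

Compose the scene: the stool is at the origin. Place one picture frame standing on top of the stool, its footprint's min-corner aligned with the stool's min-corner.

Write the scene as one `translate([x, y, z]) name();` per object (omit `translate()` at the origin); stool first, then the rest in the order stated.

stool();
translate([0, 0, 383]) picture_frame();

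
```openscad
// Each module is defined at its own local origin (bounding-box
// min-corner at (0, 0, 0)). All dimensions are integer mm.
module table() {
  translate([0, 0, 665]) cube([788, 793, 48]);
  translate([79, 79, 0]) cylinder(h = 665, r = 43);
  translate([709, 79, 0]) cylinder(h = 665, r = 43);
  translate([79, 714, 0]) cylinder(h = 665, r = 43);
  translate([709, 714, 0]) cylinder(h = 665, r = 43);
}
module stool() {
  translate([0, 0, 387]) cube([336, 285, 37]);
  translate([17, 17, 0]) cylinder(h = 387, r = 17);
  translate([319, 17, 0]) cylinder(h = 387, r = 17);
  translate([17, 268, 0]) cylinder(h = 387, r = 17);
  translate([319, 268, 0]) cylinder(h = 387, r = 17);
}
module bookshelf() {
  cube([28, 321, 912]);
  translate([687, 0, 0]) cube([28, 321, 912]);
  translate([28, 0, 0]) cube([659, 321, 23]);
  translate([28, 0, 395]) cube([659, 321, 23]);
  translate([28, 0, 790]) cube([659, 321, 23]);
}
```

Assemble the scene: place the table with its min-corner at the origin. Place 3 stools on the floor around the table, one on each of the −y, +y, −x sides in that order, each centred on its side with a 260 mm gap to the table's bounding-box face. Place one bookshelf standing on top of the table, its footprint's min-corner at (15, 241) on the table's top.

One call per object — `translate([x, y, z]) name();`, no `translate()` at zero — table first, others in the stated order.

table();
translate([226, -545, 0]) stool();
translate([226, 1053, 0]) stool();
translate([-596, 254, 0]) stool();
translate([15, 241, 713]) bookshelf();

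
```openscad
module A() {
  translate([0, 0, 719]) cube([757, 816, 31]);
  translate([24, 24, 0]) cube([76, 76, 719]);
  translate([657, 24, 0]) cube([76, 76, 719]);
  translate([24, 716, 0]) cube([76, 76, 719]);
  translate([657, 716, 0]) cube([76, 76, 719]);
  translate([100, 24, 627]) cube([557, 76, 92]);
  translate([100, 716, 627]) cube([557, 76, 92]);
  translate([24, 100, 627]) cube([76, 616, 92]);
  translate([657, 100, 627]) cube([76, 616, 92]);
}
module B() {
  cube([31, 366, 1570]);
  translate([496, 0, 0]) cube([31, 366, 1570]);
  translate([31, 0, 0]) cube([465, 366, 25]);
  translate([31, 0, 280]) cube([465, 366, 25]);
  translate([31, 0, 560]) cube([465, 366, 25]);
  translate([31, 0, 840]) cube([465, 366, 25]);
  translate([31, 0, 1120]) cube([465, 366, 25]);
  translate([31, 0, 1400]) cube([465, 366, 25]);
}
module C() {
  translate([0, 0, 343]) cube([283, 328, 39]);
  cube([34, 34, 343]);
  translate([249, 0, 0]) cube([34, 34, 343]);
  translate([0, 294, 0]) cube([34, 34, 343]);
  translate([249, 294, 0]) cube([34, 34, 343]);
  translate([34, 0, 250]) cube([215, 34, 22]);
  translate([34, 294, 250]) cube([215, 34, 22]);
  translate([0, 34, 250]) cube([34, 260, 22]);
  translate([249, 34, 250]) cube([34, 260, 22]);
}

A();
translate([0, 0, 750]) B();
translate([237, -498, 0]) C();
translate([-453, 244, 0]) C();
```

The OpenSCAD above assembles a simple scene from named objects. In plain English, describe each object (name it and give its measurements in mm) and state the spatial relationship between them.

A is a table with a 757×816 mm rectangular top, 31 mm thick, top surface at z = 750 mm, supported by four 76×76 mm square legs, each inset 24 mm from the nearest pair of top edges, running from the floor. Four apron rails, 76 mm thick and 92 mm tall, run between adjacent legs with their top edges flush with the underside of the top and their outer faces flush with the legs' outer faces.

B is a bookshelf 527 mm wide overall, 366 mm deep and 1570 mm tall. The two sides are 31 mm thick vertical panels. 6 horizontal shelves of 25 mm thickness span between the inner faces of the sides; the lowest shelf sits on the floor and shelves are stacked with a clear vertical gap of 255 mm between each pair.

C is a simple wooden stool: a rectangular seat 283 mm (x) by 328 mm (y), 39 mm thick, top face at z = 382 mm, on four square legs, each 34×34 mm in cross-section. The legs rest on z = 0, each flush with a corner of the seat. Four stretchers, 34 mm wide and 22 mm tall, connect adjacent legs with their undersides at z = 250 mm, each running between the inner faces of the legs it joins and aligned with the legs' outer faces on the other axis.

The bookshelf is on top of the table. Two stools sit around the table at the −y, −x sides.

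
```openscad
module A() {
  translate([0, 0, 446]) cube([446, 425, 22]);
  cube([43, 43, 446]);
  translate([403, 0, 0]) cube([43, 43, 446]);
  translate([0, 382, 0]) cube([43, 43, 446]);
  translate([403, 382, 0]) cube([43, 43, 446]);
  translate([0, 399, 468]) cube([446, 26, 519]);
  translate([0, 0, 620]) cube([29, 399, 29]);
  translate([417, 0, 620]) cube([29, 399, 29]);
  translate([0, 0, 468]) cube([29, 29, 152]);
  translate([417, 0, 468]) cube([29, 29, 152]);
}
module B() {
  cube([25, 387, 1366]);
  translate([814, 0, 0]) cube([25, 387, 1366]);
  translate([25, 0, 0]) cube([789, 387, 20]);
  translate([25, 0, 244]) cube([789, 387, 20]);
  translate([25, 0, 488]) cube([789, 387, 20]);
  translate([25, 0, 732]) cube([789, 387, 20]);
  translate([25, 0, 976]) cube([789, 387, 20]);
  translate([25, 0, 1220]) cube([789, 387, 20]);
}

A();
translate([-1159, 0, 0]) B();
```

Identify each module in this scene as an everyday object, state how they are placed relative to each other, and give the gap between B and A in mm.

The bookshelf's nearest face is 320 mm from the chair's −x face.

A is a chair. B is a bookshelf. The bookshelf is on the floor beside the chair on its −x side. The gap between the bookshelf and the chair is 320 mm.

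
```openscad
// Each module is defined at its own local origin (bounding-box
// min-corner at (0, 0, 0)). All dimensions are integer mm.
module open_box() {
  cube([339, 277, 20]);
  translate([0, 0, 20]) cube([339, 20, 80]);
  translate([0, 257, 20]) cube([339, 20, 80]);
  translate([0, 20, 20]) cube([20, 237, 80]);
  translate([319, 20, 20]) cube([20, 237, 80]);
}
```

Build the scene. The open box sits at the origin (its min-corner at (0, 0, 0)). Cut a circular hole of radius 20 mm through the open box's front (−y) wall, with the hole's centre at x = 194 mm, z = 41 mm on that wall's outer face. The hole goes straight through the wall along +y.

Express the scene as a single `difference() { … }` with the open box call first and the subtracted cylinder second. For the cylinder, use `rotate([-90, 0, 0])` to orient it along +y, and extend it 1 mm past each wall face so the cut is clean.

difference() {
  open_box();
  translate([194, -1, 41]) rotate([-90, 0, 0]) cylinder(h = 22, r = 20);
}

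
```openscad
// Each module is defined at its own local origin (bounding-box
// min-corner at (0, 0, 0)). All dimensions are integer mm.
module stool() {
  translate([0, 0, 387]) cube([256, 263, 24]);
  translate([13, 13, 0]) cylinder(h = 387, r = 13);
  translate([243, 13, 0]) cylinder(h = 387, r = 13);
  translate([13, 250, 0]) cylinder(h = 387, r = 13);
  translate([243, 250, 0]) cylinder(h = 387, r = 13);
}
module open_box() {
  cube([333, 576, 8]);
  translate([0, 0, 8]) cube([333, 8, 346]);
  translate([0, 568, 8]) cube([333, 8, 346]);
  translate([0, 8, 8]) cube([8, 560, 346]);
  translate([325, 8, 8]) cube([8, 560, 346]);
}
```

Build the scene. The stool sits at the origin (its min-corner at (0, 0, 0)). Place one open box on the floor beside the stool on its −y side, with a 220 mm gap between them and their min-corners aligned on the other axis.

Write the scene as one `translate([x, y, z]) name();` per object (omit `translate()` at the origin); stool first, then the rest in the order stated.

stool();
translate([0, -796, 0]) open_box();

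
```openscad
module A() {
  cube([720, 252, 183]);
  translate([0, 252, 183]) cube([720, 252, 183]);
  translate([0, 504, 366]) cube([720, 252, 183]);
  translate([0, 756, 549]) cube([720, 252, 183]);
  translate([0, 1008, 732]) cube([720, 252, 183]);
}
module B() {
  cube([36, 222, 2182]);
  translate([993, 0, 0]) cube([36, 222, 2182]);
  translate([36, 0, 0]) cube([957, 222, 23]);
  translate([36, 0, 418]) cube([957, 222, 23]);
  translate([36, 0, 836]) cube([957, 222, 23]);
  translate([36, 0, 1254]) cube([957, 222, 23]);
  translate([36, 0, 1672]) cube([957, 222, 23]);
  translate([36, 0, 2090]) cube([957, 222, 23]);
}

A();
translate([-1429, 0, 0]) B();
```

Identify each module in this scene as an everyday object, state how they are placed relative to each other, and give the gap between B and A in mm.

A is a staircase. B is a bookshelf. The bookshelf is on the floor beside the staircase on its −x side. The gap between the bookshelf and the staircase is 400 mm.

The bookshelf's nearest face is 400 mm from the staircase's −x face.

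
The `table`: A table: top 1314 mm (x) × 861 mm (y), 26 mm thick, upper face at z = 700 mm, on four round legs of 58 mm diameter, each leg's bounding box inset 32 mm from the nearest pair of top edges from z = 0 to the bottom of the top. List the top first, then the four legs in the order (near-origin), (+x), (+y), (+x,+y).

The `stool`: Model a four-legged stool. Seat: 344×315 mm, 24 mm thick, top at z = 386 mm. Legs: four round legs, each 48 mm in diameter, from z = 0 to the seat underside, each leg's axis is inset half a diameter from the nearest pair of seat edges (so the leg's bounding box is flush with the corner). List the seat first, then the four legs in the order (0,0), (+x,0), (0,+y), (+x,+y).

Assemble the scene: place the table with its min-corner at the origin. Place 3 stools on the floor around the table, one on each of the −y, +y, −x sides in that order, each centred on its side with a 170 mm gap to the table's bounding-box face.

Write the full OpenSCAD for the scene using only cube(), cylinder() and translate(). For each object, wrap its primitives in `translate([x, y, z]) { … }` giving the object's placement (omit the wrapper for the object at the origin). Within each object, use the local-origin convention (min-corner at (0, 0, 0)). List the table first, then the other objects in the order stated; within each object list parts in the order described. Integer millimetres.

translate([0, 0, 674]) cube([1314, 861, 26]);
translate([61, 61, 0]) cylinder(h = 674, r = 29);
translate([1253, 61, 0]) cylinder(h = 674, r = 29);
translate([61, 800, 0]) cylinder(h = 674, r = 29);
translate([1253, 800, 0]) cylinder(h = 674, r = 29);
translate([485, -485, 0]) {
  translate([0, 0, 362]) cube([344, 315, 24]);
  translate([24, 24, 0]) cylinder(h = 362, r = 24);
  translate([320, 24, 0]) cylinder(h = 362, r = 24);
  translate([24, 291, 0]) cylinder(h = 362, r = 24);
  translate([320, 291, 0]) cylinder(h = 362, r = 24);
}
translate([485, 1031, 0]) {
  translate([0, 0, 362]) cube([344, 315, 24]);
  translate([24, 24, 0]) cylinder(h = 362, r = 24);
  translate([320, 24, 0]) cylinder(h = 362, r = 24);
  translate([24, 291, 0]) cylinder(h = 362, r = 24);
  translate([320, 291, 0]) cylinder(h = 362, r = 24);
}
translate([-514, 273, 0]) {
  translate([0, 0, 362]) cube([344, 315, 24]);
  translate([24, 24, 0]) cylinder(h = 362, r = 24);
  translate([320, 24, 0]) cylinder(h = 362, r = 24);
  translate([24, 291, 0]) cylinder(h = 362, r = 24);
  translate([320, 291, 0]) cylinder(h = 362, r = 24);
}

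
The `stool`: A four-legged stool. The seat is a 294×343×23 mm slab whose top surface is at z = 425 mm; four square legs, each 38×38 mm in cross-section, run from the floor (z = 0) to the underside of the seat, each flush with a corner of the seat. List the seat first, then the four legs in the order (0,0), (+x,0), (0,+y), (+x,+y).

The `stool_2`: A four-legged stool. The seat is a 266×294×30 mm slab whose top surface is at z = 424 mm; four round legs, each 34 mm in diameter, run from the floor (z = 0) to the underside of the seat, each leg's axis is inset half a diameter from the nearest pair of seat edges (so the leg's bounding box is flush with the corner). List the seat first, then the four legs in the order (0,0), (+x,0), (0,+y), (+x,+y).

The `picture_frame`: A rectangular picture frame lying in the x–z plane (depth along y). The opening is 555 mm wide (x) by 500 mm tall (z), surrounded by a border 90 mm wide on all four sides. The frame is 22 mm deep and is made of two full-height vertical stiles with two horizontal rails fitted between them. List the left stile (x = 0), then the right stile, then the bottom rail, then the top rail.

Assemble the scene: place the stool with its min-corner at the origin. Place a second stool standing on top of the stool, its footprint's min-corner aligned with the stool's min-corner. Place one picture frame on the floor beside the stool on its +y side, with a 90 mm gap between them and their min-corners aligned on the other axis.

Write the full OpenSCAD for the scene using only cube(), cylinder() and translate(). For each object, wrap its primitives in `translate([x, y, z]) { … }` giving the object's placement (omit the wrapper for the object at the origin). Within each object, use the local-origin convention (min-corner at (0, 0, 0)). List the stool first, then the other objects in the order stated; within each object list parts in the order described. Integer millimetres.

translate([0, 0, 402]) cube([294, 343, 23]);
cube([38, 38, 402]);
translate([256, 0, 0]) cube([38, 38, 402]);
translate([0, 305, 0]) cube([38, 38, 402]);
translate([256, 305, 0]) cube([38, 38, 402]);
translate([0, 0, 425]) {
  translate([0, 0, 394]) cube([266, 294, 30]);
  translate([17, 17, 0]) cylinder(h = 394, r = 17);
  translate([249, 17, 0]) cylinder(h = 394, r = 17);
  translate([17, 277, 0]) cylinder(h = 394, r = 17);
  translate([249, 277, 0]) cylinder(h = 394, r = 17);
}
translate([0, 433, 0]) {
  cube([90, 22, 680]);
  translate([645, 0, 0]) cube([90, 22, 680]);
  translate([90, 0, 0]) cube([555, 22, 90]);
  translate([90, 0, 590]) cube([555, 22, 90]);
}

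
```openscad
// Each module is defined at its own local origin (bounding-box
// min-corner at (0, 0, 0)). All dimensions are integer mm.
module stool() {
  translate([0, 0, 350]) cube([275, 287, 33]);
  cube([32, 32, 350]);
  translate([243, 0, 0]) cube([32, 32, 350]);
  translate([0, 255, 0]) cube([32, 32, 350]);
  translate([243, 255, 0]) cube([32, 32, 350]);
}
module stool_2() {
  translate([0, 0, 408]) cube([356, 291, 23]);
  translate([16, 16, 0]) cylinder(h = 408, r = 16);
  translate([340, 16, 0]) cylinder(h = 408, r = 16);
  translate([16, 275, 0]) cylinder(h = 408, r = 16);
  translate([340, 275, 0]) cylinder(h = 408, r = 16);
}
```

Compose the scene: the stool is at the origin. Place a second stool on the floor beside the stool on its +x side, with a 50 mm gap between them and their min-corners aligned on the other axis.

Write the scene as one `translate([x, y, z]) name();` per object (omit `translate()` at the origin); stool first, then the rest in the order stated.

stool();
translate([325, 0, 0]) stool_2();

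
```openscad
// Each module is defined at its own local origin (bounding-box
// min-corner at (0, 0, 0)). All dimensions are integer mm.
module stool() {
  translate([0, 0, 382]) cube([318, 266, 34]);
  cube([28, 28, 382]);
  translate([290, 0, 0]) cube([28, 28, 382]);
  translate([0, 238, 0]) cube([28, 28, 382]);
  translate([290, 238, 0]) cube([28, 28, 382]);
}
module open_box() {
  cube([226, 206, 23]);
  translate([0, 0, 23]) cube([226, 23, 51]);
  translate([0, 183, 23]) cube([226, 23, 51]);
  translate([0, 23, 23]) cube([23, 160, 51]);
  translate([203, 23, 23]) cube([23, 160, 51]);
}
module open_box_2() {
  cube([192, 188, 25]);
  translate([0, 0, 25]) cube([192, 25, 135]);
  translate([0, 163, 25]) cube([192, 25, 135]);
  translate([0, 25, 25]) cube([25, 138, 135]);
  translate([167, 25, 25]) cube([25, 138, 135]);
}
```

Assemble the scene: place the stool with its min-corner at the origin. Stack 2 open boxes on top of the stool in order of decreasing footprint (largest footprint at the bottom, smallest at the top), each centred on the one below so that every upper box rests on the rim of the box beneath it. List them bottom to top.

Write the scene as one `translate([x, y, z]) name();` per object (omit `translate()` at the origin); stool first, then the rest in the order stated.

stool();
translate([46, 30, 416]) open_box();
translate([63, 39, 490]) open_box_2();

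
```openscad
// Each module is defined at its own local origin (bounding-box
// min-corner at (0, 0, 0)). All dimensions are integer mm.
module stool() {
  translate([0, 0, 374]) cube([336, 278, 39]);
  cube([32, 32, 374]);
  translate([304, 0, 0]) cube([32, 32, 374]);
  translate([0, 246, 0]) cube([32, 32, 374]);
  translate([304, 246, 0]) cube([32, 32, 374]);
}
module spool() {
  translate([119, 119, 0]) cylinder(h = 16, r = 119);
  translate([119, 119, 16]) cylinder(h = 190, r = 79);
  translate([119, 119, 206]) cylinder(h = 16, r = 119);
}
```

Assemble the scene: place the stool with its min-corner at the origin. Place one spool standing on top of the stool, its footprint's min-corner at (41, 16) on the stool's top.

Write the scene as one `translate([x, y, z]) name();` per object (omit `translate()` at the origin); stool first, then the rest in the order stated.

stool();
translate([41, 16, 413]) spool();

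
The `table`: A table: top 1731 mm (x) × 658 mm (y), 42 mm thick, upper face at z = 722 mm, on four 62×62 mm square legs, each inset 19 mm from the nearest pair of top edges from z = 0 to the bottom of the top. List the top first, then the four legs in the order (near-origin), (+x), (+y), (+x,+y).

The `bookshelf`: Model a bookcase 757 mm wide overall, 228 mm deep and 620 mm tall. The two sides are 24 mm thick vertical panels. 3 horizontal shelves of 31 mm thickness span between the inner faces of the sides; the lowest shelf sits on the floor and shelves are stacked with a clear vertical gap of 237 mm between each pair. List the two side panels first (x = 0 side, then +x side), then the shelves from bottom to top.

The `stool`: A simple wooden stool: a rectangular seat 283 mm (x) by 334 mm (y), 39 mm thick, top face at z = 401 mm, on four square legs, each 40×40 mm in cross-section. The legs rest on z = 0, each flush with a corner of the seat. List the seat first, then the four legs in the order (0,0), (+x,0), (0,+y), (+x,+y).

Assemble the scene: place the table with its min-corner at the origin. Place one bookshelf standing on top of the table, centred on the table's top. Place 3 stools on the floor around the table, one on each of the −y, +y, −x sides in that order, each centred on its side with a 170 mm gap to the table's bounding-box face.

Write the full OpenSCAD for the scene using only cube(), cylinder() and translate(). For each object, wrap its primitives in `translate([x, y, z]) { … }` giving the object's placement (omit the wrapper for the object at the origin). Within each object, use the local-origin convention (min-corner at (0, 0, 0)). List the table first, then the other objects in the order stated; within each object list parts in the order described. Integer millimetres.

translate([0, 0, 680]) cube([1731, 658, 42]);
translate([19, 19, 0]) cube([62, 62, 680]);
translate([1650, 19, 0]) cube([62, 62, 680]);
translate([19, 577, 0]) cube([62, 62, 680]);
translate([1650, 577, 0]) cube([62, 62, 680]);
translate([487, 215, 722]) {
  cube([24, 228, 620]);
  translate([733, 0, 0]) cube([24, 228, 620]);
  translate([24, 0, 0]) cube([709, 228, 31]);
  translate([24, 0, 268]) cube([709, 228, 31]);
  translate([24, 0, 536]) cube([709, 228, 31]);
}
translate([724, -504, 0]) {
  translate([0, 0, 362]) cube([283, 334, 39]);
  cube([40, 40, 362]);
  translate([243, 0, 0]) cube([40, 40, 362]);
  translate([0, 294, 0]) cube([40, 40, 362]);
  translate([243, 294, 0]) cube([40, 40, 362]);
}
translate([724, 828, 0]) {
  translate([0, 0, 362]) cube([283, 334, 39]);
  cube([40, 40, 362]);
  translate([243, 0, 0]) cube([40, 40, 362]);
  translate([0, 294, 0]) cube([40, 40, 362]);
  translate([243, 294, 0]) cube([40, 40, 362]);
}
translate([-453, 162, 0]) {
  translate([0, 0, 362]) cube([283, 334, 39]);
  cube([40, 40, 362]);
  translate([243, 0, 0]) cube([40, 40, 362]);
  translate([0, 294, 0]) cube([40, 40, 362]);
  translate([243, 294, 0]) cube([40, 40, 362]);
}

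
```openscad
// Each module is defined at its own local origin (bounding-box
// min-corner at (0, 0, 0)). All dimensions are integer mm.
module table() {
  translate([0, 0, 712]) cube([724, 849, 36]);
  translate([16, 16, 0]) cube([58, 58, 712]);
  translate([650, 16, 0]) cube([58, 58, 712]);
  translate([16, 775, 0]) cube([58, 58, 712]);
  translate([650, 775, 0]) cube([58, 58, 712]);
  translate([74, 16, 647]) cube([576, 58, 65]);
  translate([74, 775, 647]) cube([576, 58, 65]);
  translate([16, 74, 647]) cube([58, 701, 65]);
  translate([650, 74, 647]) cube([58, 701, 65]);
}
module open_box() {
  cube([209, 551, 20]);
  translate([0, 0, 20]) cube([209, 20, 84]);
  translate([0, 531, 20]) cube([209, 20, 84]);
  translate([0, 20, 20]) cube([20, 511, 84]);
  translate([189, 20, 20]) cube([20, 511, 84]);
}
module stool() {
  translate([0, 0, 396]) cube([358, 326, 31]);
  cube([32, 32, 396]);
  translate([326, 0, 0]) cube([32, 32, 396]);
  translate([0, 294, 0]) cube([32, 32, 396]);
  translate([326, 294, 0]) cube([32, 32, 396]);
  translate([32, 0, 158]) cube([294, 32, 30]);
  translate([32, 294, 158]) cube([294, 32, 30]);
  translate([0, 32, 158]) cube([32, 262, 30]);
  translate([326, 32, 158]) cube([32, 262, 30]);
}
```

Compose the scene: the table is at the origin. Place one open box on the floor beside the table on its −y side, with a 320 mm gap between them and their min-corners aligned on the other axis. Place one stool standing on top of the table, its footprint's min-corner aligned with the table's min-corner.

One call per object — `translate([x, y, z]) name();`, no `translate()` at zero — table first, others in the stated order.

table();
translate([0, -871, 0]) open_box();
translate([0, 0, 748]) stool();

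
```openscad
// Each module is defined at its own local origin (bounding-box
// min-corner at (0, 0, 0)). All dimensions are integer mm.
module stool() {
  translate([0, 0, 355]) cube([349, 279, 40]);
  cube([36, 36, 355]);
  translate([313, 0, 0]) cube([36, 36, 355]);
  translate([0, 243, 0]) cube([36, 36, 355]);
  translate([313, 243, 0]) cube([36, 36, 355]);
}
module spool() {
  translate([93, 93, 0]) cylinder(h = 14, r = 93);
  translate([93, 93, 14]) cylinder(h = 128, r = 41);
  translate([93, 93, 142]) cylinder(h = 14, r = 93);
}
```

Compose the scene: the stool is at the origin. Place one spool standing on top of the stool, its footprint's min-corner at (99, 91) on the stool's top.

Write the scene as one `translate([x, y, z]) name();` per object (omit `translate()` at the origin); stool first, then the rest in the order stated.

stool();
translate([99, 91, 395]) spool();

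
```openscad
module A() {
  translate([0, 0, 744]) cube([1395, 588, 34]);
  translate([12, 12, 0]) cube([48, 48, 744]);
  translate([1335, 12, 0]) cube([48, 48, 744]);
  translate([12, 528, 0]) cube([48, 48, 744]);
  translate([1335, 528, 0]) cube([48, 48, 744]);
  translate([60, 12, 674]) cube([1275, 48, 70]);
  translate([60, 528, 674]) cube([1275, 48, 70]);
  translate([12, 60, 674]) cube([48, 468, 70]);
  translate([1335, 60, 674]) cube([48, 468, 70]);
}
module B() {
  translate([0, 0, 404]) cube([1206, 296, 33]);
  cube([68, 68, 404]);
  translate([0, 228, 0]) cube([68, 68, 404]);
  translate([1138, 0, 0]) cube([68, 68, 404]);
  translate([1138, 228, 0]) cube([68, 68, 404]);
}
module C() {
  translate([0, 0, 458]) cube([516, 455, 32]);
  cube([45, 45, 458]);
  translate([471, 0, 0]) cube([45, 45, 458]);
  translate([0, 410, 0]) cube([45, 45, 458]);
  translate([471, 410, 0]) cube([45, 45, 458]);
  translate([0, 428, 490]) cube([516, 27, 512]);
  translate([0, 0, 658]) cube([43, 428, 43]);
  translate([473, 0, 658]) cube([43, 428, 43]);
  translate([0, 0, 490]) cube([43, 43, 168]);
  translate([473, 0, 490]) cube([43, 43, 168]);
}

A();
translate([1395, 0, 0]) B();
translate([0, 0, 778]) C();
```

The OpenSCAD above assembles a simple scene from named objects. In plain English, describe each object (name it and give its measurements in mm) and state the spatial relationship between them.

A is a table with a 1395×588 mm rectangular top, 34 mm thick, top surface at z = 778 mm, supported by four 48×48 mm square legs, each inset 12 mm from the nearest pair of top edges, running from the floor. Four apron rails, 48 mm thick and 70 mm tall, run between adjacent legs with their top edges flush with the underside of the top and their outer faces flush with the legs' outer faces.

B is a long wooden bench with a 1206 mm (x) × 296 mm (y) seat, 33 mm thick, its top surface 437 mm above the floor. Four 68 mm square legs at the seat corners, flush with the edges, run from z = 0 to the seat underside.

C is a chair. The seat is a 516×455×32 mm slab with its top at z = 490 mm, on four 45×45 mm corner legs (flush with the seat edges, standing on z = 0). A flat backrest 27 mm thick, 512 mm tall, spans the full seat width and rises from the seat top along its +y edge, rear face flush with the rear of the seat. Two armrests of 43×43 mm section run along each side from the seat's front edge to the front of the backrest, top faces 211 mm above the seat top and outer faces flush with the seat's x-edges; a 43×43 mm post under the front of each armrest stands on the seat at the front corner.

The bench is against the table's +x side, with their −y faces flush. The chair is on top of the table.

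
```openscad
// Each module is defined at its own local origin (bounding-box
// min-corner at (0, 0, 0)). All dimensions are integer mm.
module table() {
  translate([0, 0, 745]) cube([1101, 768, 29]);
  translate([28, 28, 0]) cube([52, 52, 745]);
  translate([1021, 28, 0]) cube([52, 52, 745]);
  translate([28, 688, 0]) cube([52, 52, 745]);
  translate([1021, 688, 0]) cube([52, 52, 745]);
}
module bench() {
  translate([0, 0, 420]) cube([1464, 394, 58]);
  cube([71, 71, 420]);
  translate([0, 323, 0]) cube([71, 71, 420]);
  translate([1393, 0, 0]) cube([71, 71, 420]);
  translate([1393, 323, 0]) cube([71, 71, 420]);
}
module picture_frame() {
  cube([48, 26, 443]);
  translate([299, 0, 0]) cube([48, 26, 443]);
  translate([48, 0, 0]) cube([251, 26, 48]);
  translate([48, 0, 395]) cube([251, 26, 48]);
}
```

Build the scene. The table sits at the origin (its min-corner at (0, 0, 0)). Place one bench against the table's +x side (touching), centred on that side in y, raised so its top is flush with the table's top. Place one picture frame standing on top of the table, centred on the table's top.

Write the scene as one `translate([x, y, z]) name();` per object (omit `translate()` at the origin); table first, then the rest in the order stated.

table();
translate([1101, 187, 296]) bench();
translate([377, 371, 774]) picture_frame();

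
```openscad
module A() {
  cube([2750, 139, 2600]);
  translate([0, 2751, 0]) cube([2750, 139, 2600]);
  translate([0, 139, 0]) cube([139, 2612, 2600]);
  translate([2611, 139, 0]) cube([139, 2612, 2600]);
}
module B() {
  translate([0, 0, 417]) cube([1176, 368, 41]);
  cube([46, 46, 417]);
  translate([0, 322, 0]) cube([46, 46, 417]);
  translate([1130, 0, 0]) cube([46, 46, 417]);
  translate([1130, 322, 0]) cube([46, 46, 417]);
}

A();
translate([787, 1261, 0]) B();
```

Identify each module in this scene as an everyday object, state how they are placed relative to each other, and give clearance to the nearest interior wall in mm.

A is a house frame. B is a bench. The bench sits inside the house frame, centred. The clearance to the nearest interior wall is 648 mm.

Clearances: x = 648, y = 1122; minimum 648 mm.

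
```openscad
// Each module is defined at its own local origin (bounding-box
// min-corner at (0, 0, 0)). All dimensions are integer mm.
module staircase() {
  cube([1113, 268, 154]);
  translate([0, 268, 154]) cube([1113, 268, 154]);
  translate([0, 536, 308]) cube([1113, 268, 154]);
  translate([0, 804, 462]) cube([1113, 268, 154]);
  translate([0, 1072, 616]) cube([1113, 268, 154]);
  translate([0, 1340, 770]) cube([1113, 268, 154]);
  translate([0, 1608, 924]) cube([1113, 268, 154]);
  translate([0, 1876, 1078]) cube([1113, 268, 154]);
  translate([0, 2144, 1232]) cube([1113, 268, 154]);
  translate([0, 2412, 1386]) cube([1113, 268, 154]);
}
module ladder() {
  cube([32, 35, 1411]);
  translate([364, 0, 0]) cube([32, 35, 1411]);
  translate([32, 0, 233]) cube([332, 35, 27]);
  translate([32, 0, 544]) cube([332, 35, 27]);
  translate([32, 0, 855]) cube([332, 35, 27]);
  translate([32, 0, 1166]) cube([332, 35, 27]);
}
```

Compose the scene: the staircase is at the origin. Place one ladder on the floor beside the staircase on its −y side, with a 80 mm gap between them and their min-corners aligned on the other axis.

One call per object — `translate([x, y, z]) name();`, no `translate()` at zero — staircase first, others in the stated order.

staircase();
translate([0, -115, 0]) ladder();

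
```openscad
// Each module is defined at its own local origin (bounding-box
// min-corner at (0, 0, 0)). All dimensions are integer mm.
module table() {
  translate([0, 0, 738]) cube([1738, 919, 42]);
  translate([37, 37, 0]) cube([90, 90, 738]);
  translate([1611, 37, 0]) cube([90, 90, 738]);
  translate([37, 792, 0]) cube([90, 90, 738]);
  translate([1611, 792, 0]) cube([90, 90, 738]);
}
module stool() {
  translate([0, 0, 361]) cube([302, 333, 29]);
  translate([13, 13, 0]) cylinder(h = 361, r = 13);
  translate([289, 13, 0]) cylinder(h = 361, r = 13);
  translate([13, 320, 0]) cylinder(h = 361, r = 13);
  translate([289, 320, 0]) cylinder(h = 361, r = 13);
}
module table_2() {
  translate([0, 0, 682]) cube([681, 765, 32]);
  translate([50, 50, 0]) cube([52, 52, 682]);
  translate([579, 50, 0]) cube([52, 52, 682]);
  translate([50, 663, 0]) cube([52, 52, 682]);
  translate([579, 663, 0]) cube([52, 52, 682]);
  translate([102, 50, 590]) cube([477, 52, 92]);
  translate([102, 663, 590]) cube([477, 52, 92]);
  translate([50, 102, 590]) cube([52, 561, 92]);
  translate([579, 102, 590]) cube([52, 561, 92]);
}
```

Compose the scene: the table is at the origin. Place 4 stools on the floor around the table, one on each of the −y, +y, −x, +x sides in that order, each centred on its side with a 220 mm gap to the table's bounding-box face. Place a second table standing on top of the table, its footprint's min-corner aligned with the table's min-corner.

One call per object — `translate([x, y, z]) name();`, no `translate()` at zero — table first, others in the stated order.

table();
translate([718, -553, 0]) stool();
translate([718, 1139, 0]) stool();
translate([-522, 293, 0]) stool();
translate([1958, 293, 0]) stool();
translate([0, 0, 780]) table_2();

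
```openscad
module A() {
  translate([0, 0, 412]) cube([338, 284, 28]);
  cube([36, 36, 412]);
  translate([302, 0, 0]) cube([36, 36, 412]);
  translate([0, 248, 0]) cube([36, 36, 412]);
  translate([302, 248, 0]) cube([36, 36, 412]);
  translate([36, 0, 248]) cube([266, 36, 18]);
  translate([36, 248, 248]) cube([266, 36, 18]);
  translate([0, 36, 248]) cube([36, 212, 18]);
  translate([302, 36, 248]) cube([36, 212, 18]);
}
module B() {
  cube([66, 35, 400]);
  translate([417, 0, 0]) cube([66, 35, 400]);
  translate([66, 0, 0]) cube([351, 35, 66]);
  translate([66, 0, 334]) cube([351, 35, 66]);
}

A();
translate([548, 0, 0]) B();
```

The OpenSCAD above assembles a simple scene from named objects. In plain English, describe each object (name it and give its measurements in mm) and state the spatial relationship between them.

A is a simple wooden stool: a rectangular seat 338 mm (x) by 284 mm (y), 28 mm thick, top face at z = 440 mm, on four square legs, each 36×36 mm in cross-section. The legs rest on z = 0, each flush with a corner of the seat. Four stretchers, 36 mm wide and 18 mm tall, connect adjacent legs with their undersides at z = 248 mm, each running between the inner faces of the legs it joins and aligned with the legs' outer faces on the other axis.

B is a rectangular picture frame lying in the x–z plane (depth along y). The opening is 351 mm wide (x) by 268 mm tall (z), surrounded by a border 66 mm wide on all four sides. The frame is 35 mm deep and is made of two full-height vertical stiles with two horizontal rails fitted between them.

The picture frame is on the floor beside the stool on its +x side.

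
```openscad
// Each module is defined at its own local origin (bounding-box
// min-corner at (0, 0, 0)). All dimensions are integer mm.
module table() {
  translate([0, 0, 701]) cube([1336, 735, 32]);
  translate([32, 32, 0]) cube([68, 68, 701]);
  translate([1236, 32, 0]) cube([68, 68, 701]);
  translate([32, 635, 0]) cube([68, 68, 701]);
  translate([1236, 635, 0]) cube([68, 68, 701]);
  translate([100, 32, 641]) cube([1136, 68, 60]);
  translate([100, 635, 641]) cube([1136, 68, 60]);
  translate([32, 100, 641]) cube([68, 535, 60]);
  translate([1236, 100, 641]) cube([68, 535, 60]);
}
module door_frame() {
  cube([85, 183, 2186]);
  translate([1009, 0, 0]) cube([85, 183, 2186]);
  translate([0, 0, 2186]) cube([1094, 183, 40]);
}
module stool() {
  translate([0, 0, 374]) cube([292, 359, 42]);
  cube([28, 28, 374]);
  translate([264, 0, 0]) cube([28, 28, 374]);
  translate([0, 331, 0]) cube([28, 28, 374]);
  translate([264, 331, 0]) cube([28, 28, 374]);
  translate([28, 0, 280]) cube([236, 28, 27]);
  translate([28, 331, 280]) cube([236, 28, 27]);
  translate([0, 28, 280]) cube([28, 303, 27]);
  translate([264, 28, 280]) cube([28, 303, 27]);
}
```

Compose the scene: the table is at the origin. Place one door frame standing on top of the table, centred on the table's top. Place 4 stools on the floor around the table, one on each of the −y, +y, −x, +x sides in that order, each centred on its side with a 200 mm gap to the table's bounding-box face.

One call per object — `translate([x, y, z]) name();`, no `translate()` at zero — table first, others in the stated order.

table();
translate([121, 276, 733]) door_frame();
translate([522, -559, 0]) stool();
translate([522, 935, 0]) stool();
translate([-492, 188, 0]) stool();
translate([1536, 188, 0]) stool();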